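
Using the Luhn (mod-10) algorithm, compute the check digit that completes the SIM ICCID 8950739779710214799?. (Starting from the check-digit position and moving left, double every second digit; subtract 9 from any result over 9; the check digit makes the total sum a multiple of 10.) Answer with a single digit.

Partial digits right→left: 9 9 7 4 1 2 0 1 7 9 7 7 9 3 7 0 5 9 8
Double every second digit counting from the check-digit position (so the 1st, 3rd, 5th, ... of the partial from the right).
  doubled (with −9 where >9): 9 5 2 0 5 5 9 5 1 7 → sum 48
  kept as-is: 9 4 2 1 9 7 3 0 9 → sum 44
Total = 48 + 44 = 92.
Check digit = (10 − (92 mod 10)) mod 10 = 8.

8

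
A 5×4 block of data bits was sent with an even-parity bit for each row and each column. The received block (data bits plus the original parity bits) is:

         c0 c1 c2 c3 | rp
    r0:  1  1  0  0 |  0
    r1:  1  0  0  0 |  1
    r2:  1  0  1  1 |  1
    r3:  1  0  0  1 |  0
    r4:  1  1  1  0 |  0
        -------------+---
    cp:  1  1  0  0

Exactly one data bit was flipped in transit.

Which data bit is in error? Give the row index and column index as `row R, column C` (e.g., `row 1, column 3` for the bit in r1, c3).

row 4, column 1

Recompute each row's even parity and compare to rp:
  r0: data parity 0, sent rp 0 → ok
  r1: data parity 1, sent rp 1 → ok
  r2: data parity 1, sent rp 1 → ok
  r3: data parity 0, sent rp 0 → ok
  r4: data parity 1, sent rp 0 → mismatch
Recompute each column's even parity and compare to cp:
  c0: data parity 1, sent cp 1 → ok
  c1: data parity 0, sent cp 1 → mismatch
  c2: data parity 0, sent cp 0 → ok
  c3: data parity 0, sent cp 0 → ok
Exactly one row (r4) and one column (c1) fail → the flipped bit is at their intersection.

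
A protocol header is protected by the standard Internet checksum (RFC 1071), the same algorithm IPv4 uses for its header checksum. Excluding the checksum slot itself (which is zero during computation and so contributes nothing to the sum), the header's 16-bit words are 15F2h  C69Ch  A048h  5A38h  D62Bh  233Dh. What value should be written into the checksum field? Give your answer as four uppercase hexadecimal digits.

2F87

One's-complement addition (fold any carry out of bit 15 back into bit 0):
  0x15F2 + 0xC69C = 0x0DC8E
  0xDC8E + 0xA048 = 0x17CD6 → wrap carry → 0x7CD7
  0x7CD7 + 0x5A38 = 0x0D70F
  0xD70F + 0xD62B = 0x1AD3A → wrap carry → 0xAD3B
  0xAD3B + 0x233D = 0x0D078
One's-complement sum = 0xD078.
Checksum = ~0xD078 & 0xFFFF = 0x2F87.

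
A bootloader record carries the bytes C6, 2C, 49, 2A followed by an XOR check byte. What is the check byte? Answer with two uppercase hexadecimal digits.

XOR the bytes together:
  start with 0xC6
  0xC6 ⊕ 0x2C = 0xEA
  0xEA ⊕ 0x49 = 0xA3
  0xA3 ⊕ 0x2A = 0x89

89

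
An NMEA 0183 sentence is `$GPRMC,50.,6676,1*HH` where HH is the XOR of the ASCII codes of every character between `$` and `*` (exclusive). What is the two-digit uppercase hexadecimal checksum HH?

XOR the ASCII codes of the payload characters:
  'G' = 0x47 → acc = 0x47
  'P' = 0x50 → acc = 0x17
  'R' = 0x52 → acc = 0x45
  'M' = 0x4D → acc = 0x08
  'C' = 0x43 → acc = 0x4B
  ',' = 0x2C → acc = 0x67
  '5' = 0x35 → acc = 0x52
  '0' = 0x30 → acc = 0x62
  '.' = 0x2E → acc = 0x4C
  ',' = 0x2C → acc = 0x60
  '6' = 0x36 → acc = 0x56
  '6' = 0x36 → acc = 0x60
  '7' = 0x37 → acc = 0x57
  '6' = 0x36 → acc = 0x61
  ',' = 0x2C → acc = 0x4D
  '1' = 0x31 → acc = 0x7C
Checksum = 0x7C.

7C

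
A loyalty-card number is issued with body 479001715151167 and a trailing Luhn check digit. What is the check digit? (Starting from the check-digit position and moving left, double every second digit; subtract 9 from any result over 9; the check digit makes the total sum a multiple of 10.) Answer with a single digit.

2

Partial digits right→left: 7 6 1 1 5 1 5 1 7 1 0 0 9 7 4
Double every second digit counting from the check-digit position (so the 1st, 3rd, 5th, ... of the partial from the right).
  doubled (with −9 where >9): 5 2 1 1 5 0 9 8 → sum 31
  kept as-is: 6 1 1 1 1 0 7 → sum 17
Total = 31 + 17 = 48.
Check digit = (10 − (48 mod 10)) mod 10 = 2.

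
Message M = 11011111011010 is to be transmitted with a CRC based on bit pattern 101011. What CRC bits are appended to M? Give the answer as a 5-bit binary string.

Append 5 zeros: 1101111101101000000. Divide by 101011 (XOR where the leading bit is 1):
  pos 0: 110111 XOR 101011 = 011100
  pos 1: 111001 XOR 101011 = 010010
  pos 2: 100101 XOR 101011 = 001110
  pos 4: 111001 XOR 101011 = 010010
  pos 5: 100101 XOR 101011 = 001110
  pos 7: 111001 XOR 101011 = 010010
  pos 8: 100100 XOR 101011 = 001111
  pos 10: 111100 XOR 101011 = 010111
  pos 11: 101110 XOR 101011 = 000101
Remainder (last 5 bits) = 10100. This is the CRC / FCS.

10100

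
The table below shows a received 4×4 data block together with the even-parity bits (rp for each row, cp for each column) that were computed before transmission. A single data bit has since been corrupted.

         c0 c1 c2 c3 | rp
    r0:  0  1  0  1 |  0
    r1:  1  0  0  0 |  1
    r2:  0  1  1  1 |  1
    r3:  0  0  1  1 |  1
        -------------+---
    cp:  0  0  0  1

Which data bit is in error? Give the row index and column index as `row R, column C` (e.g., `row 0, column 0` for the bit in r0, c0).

Recompute each row's even parity and compare to rp:
  r0: data parity 0, sent rp 0 → ok
  r1: data parity 1, sent rp 1 → ok
  r2: data parity 1, sent rp 1 → ok
  r3: data parity 0, sent rp 1 → mismatch
Recompute each column's even parity and compare to cp:
  c0: data parity 1, sent cp 0 → mismatch
  c1: data parity 0, sent cp 0 → ok
  c2: data parity 0, sent cp 0 → ok
  c3: data parity 1, sent cp 1 → ok
Exactly one row (r3) and one column (c0) fail → the flipped bit is at their intersection.

row 3, column 0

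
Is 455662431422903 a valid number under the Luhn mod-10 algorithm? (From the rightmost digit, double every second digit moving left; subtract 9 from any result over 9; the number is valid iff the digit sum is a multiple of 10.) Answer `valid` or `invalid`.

valid

From the right, keep odd positions and double even positions (subtract 9 from any doubled value over 9):
  doubled (positions 2,4,...): 0 4 8 6 4 3 1 → sum 26
  kept (positions 1,3,...): 3 9 2 1 4 6 5 4 → sum 34
Total = 60.
60 mod 10 = 0, so the number is valid.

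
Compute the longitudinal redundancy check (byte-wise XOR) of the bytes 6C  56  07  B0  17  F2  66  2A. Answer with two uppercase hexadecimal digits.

XOR the bytes together:
  start with 0x6C
  0x6C ⊕ 0x56 = 0x3A
  0x3A ⊕ 0x07 = 0x3D
  0x3D ⊕ 0xB0 = 0x8D
  0x8D ⊕ 0x17 = 0x9A
  0x9A ⊕ 0xF2 = 0x68
  0x68 ⊕ 0x66 = 0x0E
  0x0E ⊕ 0x2A = 0x24

24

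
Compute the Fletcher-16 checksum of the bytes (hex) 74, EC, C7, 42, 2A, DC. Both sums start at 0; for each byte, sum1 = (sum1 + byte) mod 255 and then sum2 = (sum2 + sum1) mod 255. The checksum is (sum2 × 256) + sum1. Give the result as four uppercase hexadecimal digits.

7272

Running sums (mod 255):
  after byte 0 (74): sum1=116, sum2=116
  after byte 1 (EC): sum1=97, sum2=213
  after byte 2 (C7): sum1=41, sum2=254
  after byte 3 (42): sum1=107, sum2=106
  after byte 4 (2A): sum1=149, sum2=0
  after byte 5 (DC): sum1=114, sum2=114
Checksum = sum2·256 + sum1 = 114·256 + 114 = 29298 = 0x7272.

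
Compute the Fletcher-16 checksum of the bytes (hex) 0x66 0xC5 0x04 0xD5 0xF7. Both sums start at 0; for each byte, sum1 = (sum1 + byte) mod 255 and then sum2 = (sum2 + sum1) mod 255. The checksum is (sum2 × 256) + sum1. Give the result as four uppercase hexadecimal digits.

Running sums (mod 255):
  after byte 0 (0x66): sum1=102, sum2=102
  after byte 1 (0xC5): sum1=44, sum2=146
  after byte 2 (0x04): sum1=48, sum2=194
  after byte 3 (0xD5): sum1=6, sum2=200
  after byte 4 (0xF7): sum1=253, sum2=198
Checksum = sum2·256 + sum1 = 198·256 + 253 = 50941 = 0xC6FD.

C6FD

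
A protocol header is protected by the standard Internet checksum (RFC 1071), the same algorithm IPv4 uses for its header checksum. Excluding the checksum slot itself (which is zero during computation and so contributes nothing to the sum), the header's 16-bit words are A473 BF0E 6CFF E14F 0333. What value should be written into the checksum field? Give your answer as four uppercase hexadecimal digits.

One's-complement addition (fold any carry out of bit 15 back into bit 0):
  0xA473 + 0xBF0E = 0x16381 → wrap carry → 0x6382
  0x6382 + 0x6CFF = 0x0D081
  0xD081 + 0xE14F = 0x1B1D0 → wrap carry → 0xB1D1
  0xB1D1 + 0x0333 = 0x0B504
One's-complement sum = 0xB504.
Checksum = ~0xB504 & 0xFFFF = 0x4AFB.

4AFB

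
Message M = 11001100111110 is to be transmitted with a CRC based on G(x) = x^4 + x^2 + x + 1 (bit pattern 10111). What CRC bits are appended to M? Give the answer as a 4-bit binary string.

Append 4 zeros: 110011001111100000. Divide by 10111 (XOR where the leading bit is 1):
  pos 0: 11001 XOR 10111 = 01110
  pos 1: 11101 XOR 10111 = 01010
  pos 2: 10100 XOR 10111 = 00011
  pos 5: 11011 XOR 10111 = 01100
  pos 6: 11001 XOR 10111 = 01110
  pos 7: 11101 XOR 10111 = 01010
  pos 8: 10101 XOR 10111 = 00010
  pos 11: 10000 XOR 10111 = 00111
  pos 13: 11100 XOR 10111 = 01011
Remainder (last 4 bits) = 1011. This is the CRC / FCS.

1011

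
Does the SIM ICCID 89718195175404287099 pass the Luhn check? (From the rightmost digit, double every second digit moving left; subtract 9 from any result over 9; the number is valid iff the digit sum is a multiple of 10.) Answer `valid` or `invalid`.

invalid

From the right, keep odd positions and double even positions (subtract 9 from any doubled value over 9):
  doubled (positions 2,4,...): 9 5 4 0 1 2 9 7 5 7 → sum 49
  kept (positions 1,3,...): 9 0 8 4 4 7 5 1 1 9 → sum 48
Total = 97.
97 mod 10 = 7, so the number is invalid.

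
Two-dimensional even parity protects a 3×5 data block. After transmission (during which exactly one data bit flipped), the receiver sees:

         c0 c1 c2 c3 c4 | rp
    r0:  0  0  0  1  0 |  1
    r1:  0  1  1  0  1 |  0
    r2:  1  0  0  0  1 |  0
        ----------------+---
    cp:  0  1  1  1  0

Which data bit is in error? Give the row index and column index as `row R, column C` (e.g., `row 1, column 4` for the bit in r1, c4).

row 1, column 0

Recompute each row's even parity and compare to rp:
  r0: data parity 1, sent rp 1 → ok
  r1: data parity 1, sent rp 0 → mismatch
  r2: data parity 0, sent rp 0 → ok
Recompute each column's even parity and compare to cp:
  c0: data parity 1, sent cp 0 → mismatch
  c1: data parity 1, sent cp 1 → ok
  c2: data parity 1, sent cp 1 → ok
  c3: data parity 1, sent cp 1 → ok
  c4: data parity 0, sent cp 0 → ok
Exactly one row (r1) and one column (c0) fail → the flipped bit is at their intersection.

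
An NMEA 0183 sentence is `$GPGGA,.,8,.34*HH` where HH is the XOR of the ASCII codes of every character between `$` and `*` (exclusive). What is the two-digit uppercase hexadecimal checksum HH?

45

XOR the ASCII codes of the payload characters:
  'G' = 0x47 → acc = 0x47
  'P' = 0x50 → acc = 0x17
  'G' = 0x47 → acc = 0x50
  'G' = 0x47 → acc = 0x17
  'A' = 0x41 → acc = 0x56
  ',' = 0x2C → acc = 0x7A
  '.' = 0x2E → acc = 0x54
  ',' = 0x2C → acc = 0x78
  '8' = 0x38 → acc = 0x40
  ',' = 0x2C → acc = 0x6C
  '.' = 0x2E → acc = 0x42
  '3' = 0x33 → acc = 0x71
  '4' = 0x34 → acc = 0x45
Checksum = 0x45.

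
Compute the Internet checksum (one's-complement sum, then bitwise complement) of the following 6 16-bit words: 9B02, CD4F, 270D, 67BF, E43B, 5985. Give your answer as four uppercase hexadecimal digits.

One's-complement addition (fold any carry out of bit 15 back into bit 0):
  0x9B02 + 0xCD4F = 0x16851 → wrap carry → 0x6852
  0x6852 + 0x270D = 0x08F5F
  0x8F5F + 0x67BF = 0x0F71E
  0xF71E + 0xE43B = 0x1DB59 → wrap carry → 0xDB5A
  0xDB5A + 0x5985 = 0x134DF → wrap carry → 0x34E0
One's-complement sum = 0x34E0.
Checksum = ~0x34E0 & 0xFFFF = 0xCB1F.

CB1F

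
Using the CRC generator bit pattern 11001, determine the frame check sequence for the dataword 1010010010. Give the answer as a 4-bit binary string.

1110

Append 4 zeros: 10100100100000. Divide by 11001 (XOR where the leading bit is 1):
  pos 0: 10100 XOR 11001 = 01101
  pos 1: 11011 XOR 11001 = 00010
  pos 4: 10001 XOR 11001 = 01000
  pos 5: 10000 XOR 11001 = 01001
  pos 6: 10010 XOR 11001 = 01011
  pos 7: 10110 XOR 11001 = 01111
  pos 8: 11110 XOR 11001 = 00111
Remainder (last 4 bits) = 1110. This is the CRC / FCS.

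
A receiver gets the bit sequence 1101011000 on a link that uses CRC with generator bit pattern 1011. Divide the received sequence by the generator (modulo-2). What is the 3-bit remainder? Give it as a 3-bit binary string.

Modulo-2 division of 1101011000 by 1011:
  pos 0: 1101 XOR 1011 = 0110
  pos 1: 1100 XOR 1011 = 0111
  pos 2: 1111 XOR 1011 = 0100
  pos 3: 1001 XOR 1011 = 0010
  pos 5: 1000 XOR 1011 = 0011
Remainder = 110 (nonzero — an error is detected).

110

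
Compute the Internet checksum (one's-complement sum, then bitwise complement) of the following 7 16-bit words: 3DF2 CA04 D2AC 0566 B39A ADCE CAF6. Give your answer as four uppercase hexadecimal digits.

One's-complement addition (fold any carry out of bit 15 back into bit 0):
  0x3DF2 + 0xCA04 = 0x107F6 → wrap carry → 0x07F7
  0x07F7 + 0xD2AC = 0x0DAA3
  0xDAA3 + 0x0566 = 0x0E009
  0xE009 + 0xB39A = 0x193A3 → wrap carry → 0x93A4
  0x93A4 + 0xADCE = 0x14172 → wrap carry → 0x4173
  0x4173 + 0xCAF6 = 0x10C69 → wrap carry → 0x0C6A
One's-complement sum = 0x0C6A.
Checksum = ~0x0C6A & 0xFFFF = 0xF395.

F395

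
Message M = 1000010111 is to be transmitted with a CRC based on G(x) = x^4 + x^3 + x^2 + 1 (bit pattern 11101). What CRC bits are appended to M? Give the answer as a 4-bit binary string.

1000

Append 4 zeros: 10000101110000. Divide by 11101 (XOR where the leading bit is 1):
  pos 0: 10000 XOR 11101 = 01101
  pos 1: 11011 XOR 11101 = 00110
  pos 3: 11001 XOR 11101 = 00100
  pos 5: 10011 XOR 11101 = 01110
  pos 6: 11100 XOR 11101 = 00001
Remainder (last 4 bits) = 1000. This is the CRC / FCS.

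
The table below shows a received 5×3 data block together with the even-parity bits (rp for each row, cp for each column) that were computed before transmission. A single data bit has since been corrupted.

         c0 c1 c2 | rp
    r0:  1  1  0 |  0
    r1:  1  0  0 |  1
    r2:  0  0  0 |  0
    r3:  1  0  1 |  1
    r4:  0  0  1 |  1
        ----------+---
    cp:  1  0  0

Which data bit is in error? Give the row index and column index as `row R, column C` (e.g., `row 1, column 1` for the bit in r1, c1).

Recompute each row's even parity and compare to rp:
  r0: data parity 0, sent rp 0 → ok
  r1: data parity 1, sent rp 1 → ok
  r2: data parity 0, sent rp 0 → ok
  r3: data parity 0, sent rp 1 → mismatch
  r4: data parity 1, sent rp 1 → ok
Recompute each column's even parity and compare to cp:
  c0: data parity 1, sent cp 1 → ok
  c1: data parity 1, sent cp 0 → mismatch
  c2: data parity 0, sent cp 0 → ok
Exactly one row (r3) and one column (c1) fail → the flipped bit is at their intersection.

row 3, column 1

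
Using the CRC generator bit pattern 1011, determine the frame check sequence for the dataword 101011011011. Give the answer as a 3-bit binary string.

Append 3 zeros: 101011011011000. Divide by 1011 (XOR where the leading bit is 1):
  pos 0: 1010 XOR 1011 = 0001
  pos 3: 1110 XOR 1011 = 0101
  pos 4: 1011 XOR 1011 = 0000
  pos 8: 1011 XOR 1011 = 0000
Remainder (last 3 bits) = 000. This is the CRC / FCS.

000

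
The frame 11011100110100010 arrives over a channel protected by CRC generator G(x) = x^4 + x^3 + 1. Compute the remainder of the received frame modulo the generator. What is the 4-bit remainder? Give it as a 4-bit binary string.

1011

Modulo-2 division of 11011100110100010 by 11001:
  pos 0: 11011 XOR 11001 = 00010
  pos 3: 10100 XOR 11001 = 01101
  pos 4: 11011 XOR 11001 = 00010
  pos 7: 10101 XOR 11001 = 01100
  pos 8: 11000 XOR 11001 = 00001
  pos 12: 10010 XOR 11001 = 01011
Remainder = 1011 (nonzero — an error is detected).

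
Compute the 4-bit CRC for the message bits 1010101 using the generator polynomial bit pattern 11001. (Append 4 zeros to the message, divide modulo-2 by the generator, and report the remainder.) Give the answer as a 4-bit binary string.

0010

Append 4 zeros: 10101010000. Divide by 11001 (XOR where the leading bit is 1):
  pos 0: 10101 XOR 11001 = 01100
  pos 1: 11000 XOR 11001 = 00001
  pos 5: 11000 XOR 11001 = 00001
Remainder (last 4 bits) = 0010. This is the CRC / FCS.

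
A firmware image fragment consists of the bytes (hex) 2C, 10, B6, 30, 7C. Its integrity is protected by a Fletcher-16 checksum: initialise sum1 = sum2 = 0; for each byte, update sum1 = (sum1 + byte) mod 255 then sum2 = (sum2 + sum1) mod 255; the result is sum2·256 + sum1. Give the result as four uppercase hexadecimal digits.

1E9F

Running sums (mod 255):
  after byte 0 (2C): sum1=44, sum2=44
  after byte 1 (10): sum1=60, sum2=104
  after byte 2 (B6): sum1=242, sum2=91
  after byte 3 (30): sum1=35, sum2=126
  after byte 4 (7C): sum1=159, sum2=30
Checksum = sum2·256 + sum1 = 30·256 + 159 = 7839 = 0x1E9F.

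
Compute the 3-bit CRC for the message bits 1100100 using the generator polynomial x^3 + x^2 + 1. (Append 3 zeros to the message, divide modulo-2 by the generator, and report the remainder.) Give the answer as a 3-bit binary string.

Append 3 zeros: 1100100000. Divide by 1101 (XOR where the leading bit is 1):
  pos 0: 1100 XOR 1101 = 0001
  pos 3: 1100 XOR 1101 = 0001
  pos 6: 1000 XOR 1101 = 0101
Remainder (last 3 bits) = 101. This is the CRC / FCS.

101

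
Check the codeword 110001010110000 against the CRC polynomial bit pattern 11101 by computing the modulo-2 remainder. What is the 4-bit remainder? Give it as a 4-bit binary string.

Modulo-2 division of 110001010110000 by 11101:
  pos 0: 11000 XOR 11101 = 00101
  pos 2: 10110 XOR 11101 = 01011
  pos 3: 10111 XOR 11101 = 01010
  pos 4: 10100 XOR 11101 = 01001
  pos 5: 10011 XOR 11101 = 01110
  pos 6: 11101 XOR 11101 = 00000
Remainder = 0000 (zero — the frame passes the CRC check).

0000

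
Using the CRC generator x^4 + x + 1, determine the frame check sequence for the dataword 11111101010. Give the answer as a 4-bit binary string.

Append 4 zeros: 111111010100000. Divide by 10011 (XOR where the leading bit is 1):
  pos 0: 11111 XOR 10011 = 01100
  pos 1: 11001 XOR 10011 = 01010
  pos 2: 10100 XOR 10011 = 00111
  pos 4: 11110 XOR 10011 = 01101
  pos 5: 11011 XOR 10011 = 01000
  pos 6: 10000 XOR 10011 = 00011
  pos 9: 11000 XOR 10011 = 01011
  pos 10: 10110 XOR 10011 = 00101
Remainder (last 4 bits) = 0101. This is the CRC / FCS.

0101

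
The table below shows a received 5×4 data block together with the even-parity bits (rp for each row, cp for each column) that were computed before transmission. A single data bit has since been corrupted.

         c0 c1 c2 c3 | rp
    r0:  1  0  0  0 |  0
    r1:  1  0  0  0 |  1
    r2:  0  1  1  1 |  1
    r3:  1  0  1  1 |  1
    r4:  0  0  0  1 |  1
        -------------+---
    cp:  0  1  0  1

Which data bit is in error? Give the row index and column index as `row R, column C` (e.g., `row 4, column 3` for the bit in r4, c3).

Recompute each row's even parity and compare to rp:
  r0: data parity 1, sent rp 0 → mismatch
  r1: data parity 1, sent rp 1 → ok
  r2: data parity 1, sent rp 1 → ok
  r3: data parity 1, sent rp 1 → ok
  r4: data parity 1, sent rp 1 → ok
Recompute each column's even parity and compare to cp:
  c0: data parity 1, sent cp 0 → mismatch
  c1: data parity 1, sent cp 1 → ok
  c2: data parity 0, sent cp 0 → ok
  c3: data parity 1, sent cp 1 → ok
Exactly one row (r0) and one column (c0) fail → the flipped bit is at their intersection.

row 0, column 0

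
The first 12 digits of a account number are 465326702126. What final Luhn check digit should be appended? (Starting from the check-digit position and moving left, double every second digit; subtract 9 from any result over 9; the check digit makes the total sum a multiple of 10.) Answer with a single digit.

1

Partial digits right→left: 6 2 1 2 0 7 6 2 3 5 6 4
Double every second digit counting from the check-digit position (so the 1st, 3rd, 5th, ... of the partial from the right).
  doubled (with −9 where >9): 3 2 0 3 6 3 → sum 17
  kept as-is: 2 2 7 2 5 4 → sum 22
Total = 17 + 22 = 39.
Check digit = (10 − (39 mod 10)) mod 10 = 1.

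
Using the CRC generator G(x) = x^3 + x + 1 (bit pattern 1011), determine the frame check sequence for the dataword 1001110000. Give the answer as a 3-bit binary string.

000

Append 3 zeros: 1001110000000. Divide by 1011 (XOR where the leading bit is 1):
  pos 0: 1001 XOR 1011 = 0010
  pos 2: 1011 XOR 1011 = 0000
Remainder (last 3 bits) = 000. This is the CRC / FCS.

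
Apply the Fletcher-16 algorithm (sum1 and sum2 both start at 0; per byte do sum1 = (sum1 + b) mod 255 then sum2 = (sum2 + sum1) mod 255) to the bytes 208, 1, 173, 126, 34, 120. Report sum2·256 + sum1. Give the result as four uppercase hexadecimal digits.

Running sums (mod 255):
  after byte 0 (208): sum1=208, sum2=208
  after byte 1 (1): sum1=209, sum2=162
  after byte 2 (173): sum1=127, sum2=34
  after byte 3 (126): sum1=253, sum2=32
  after byte 4 (34): sum1=32, sum2=64
  after byte 5 (120): sum1=152, sum2=216
Checksum = sum2·256 + sum1 = 216·256 + 152 = 55448 = 0xD898.

D898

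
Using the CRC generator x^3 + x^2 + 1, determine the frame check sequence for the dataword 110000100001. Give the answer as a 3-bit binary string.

Append 3 zeros: 110000100001000. Divide by 1101 (XOR where the leading bit is 1):
  pos 0: 1100 XOR 1101 = 0001
  pos 3: 1001 XOR 1101 = 0100
  pos 4: 1000 XOR 1101 = 0101
  pos 5: 1010 XOR 1101 = 0111
  pos 6: 1110 XOR 1101 = 0011
  pos 8: 1101 XOR 1101 = 0000
Remainder (last 3 bits) = 000. This is the CRC / FCS.

000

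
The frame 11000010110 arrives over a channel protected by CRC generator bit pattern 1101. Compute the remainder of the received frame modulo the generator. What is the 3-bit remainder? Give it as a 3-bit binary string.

Modulo-2 division of 11000010110 by 1101:
  pos 0: 1100 XOR 1101 = 0001
  pos 3: 1001 XOR 1101 = 0100
  pos 4: 1000 XOR 1101 = 0101
  pos 5: 1011 XOR 1101 = 0110
  pos 6: 1101 XOR 1101 = 0000
Remainder = 000 (zero — the frame passes the CRC check).

000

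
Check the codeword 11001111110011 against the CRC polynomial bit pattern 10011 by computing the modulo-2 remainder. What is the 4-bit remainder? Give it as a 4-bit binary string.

1100

Modulo-2 division of 11001111110011 by 10011:
  pos 0: 11001 XOR 10011 = 01010
  pos 1: 10101 XOR 10011 = 00110
  pos 3: 11011 XOR 10011 = 01000
  pos 4: 10001 XOR 10011 = 00010
  pos 7: 10100 XOR 10011 = 00111
  pos 9: 11111 XOR 10011 = 01100
Remainder = 1100 (nonzero — an error is detected).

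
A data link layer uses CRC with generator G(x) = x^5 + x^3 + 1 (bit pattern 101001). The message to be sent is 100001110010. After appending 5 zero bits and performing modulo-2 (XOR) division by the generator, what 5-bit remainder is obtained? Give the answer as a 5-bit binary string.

11111

Append 5 zeros: 10000111001000000. Divide by 101001 (XOR where the leading bit is 1):
  pos 0: 100001 XOR 101001 = 001000
  pos 2: 100011 XOR 101001 = 001010
  pos 4: 101000 XOR 101001 = 000001
  pos 9: 110000 XOR 101001 = 011001
  pos 10: 110010 XOR 101001 = 011011
  pos 11: 110110 XOR 101001 = 011111
Remainder (last 5 bits) = 11111. This is the CRC / FCS.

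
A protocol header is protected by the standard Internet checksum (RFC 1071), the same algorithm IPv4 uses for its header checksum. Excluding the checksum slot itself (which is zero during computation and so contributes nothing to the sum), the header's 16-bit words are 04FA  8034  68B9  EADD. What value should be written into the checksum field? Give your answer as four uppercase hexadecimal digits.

273A

One's-complement addition (fold any carry out of bit 15 back into bit 0):
  0x04FA + 0x8034 = 0x0852E
  0x852E + 0x68B9 = 0x0EDE7
  0xEDE7 + 0xEADD = 0x1D8C4 → wrap carry → 0xD8C5
One's-complement sum = 0xD8C5.
Checksum = ~0xD8C5 & 0xFFFF = 0x273A.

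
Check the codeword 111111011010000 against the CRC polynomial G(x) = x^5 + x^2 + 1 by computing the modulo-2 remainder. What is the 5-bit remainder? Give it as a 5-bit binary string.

01101

Modulo-2 division of 111111011010000 by 100101:
  pos 0: 111111 XOR 100101 = 011010
  pos 1: 110100 XOR 100101 = 010001
  pos 2: 100011 XOR 100101 = 000110
  pos 5: 110101 XOR 100101 = 010000
  pos 6: 100000 XOR 100101 = 000101
  pos 9: 101000 XOR 100101 = 001101
Remainder = 01101 (nonzero — an error is detected).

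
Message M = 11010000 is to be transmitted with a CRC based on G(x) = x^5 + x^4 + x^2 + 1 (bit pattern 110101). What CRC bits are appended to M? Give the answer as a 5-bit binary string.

Append 5 zeros: 1101000000000. Divide by 110101 (XOR where the leading bit is 1):
  pos 0: 110100 XOR 110101 = 000001
  pos 5: 100000 XOR 110101 = 010101
  pos 6: 101010 XOR 110101 = 011111
  pos 7: 111110 XOR 110101 = 001011
Remainder (last 5 bits) = 01011. This is the CRC / FCS.

01011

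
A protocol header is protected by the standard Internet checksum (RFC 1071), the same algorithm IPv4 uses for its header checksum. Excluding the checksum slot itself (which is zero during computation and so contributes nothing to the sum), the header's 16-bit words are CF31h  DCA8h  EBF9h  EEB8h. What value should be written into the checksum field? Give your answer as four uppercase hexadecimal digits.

One's-complement addition (fold any carry out of bit 15 back into bit 0):
  0xCF31 + 0xDCA8 = 0x1ABD9 → wrap carry → 0xABDA
  0xABDA + 0xEBF9 = 0x197D3 → wrap carry → 0x97D4
  0x97D4 + 0xEEB8 = 0x1868C → wrap carry → 0x868D
One's-complement sum = 0x868D.
Checksum = ~0x868D & 0xFFFF = 0x7972.

7972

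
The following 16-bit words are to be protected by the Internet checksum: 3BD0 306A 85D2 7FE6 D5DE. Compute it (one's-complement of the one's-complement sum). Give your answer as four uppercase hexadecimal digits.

B82D

One's-complement addition (fold any carry out of bit 15 back into bit 0):
  0x3BD0 + 0x306A = 0x06C3A
  0x6C3A + 0x85D2 = 0x0F20C
  0xF20C + 0x7FE6 = 0x171F2 → wrap carry → 0x71F3
  0x71F3 + 0xD5DE = 0x147D1 → wrap carry → 0x47D2
One's-complement sum = 0x47D2.
Checksum = ~0x47D2 & 0xFFFF = 0xB82D.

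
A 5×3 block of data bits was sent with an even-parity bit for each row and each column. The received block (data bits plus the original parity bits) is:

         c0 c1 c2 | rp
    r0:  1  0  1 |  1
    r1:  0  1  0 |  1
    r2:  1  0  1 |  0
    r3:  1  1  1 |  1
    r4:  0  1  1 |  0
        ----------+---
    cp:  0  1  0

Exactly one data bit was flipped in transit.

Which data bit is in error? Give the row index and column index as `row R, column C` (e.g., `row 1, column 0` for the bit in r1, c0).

Recompute each row's even parity and compare to rp:
  r0: data parity 0, sent rp 1 → mismatch
  r1: data parity 1, sent rp 1 → ok
  r2: data parity 0, sent rp 0 → ok
  r3: data parity 1, sent rp 1 → ok
  r4: data parity 0, sent rp 0 → ok
Recompute each column's even parity and compare to cp:
  c0: data parity 1, sent cp 0 → mismatch
  c1: data parity 1, sent cp 1 → ok
  c2: data parity 0, sent cp 0 → ok
Exactly one row (r0) and one column (c0) fail → the flipped bit is at their intersection.

row 0, column 0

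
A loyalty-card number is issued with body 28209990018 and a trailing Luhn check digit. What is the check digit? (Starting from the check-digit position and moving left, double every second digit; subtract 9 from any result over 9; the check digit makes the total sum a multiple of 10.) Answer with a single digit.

Partial digits right→left: 8 1 0 0 9 9 9 0 2 8 2
Double every second digit counting from the check-digit position (so the 1st, 3rd, 5th, ... of the partial from the right).
  doubled (with −9 where >9): 7 0 9 9 4 4 → sum 33
  kept as-is: 1 0 9 0 8 → sum 18
Total = 33 + 18 = 51.
Check digit = (10 − (51 mod 10)) mod 10 = 9.

9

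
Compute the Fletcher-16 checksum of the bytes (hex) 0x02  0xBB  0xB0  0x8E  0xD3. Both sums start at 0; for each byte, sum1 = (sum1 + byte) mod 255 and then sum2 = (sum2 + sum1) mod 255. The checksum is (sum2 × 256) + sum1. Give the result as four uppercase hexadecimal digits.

FBD0

Running sums (mod 255):
  after byte 0 (0x02): sum1=2, sum2=2
  after byte 1 (0xBB): sum1=189, sum2=191
  after byte 2 (0xB0): sum1=110, sum2=46
  after byte 3 (0x8E): sum1=252, sum2=43
  after byte 4 (0xD3): sum1=208, sum2=251
Checksum = sum2·256 + sum1 = 251·256 + 208 = 64464 = 0xFBD0.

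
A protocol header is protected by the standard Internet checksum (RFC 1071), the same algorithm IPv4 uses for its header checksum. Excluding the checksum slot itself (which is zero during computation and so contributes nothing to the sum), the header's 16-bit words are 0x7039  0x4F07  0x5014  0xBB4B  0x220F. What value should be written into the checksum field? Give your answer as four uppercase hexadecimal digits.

One's-complement addition (fold any carry out of bit 15 back into bit 0):
  0x7039 + 0x4F07 = 0x0BF40
  0xBF40 + 0x5014 = 0x10F54 → wrap carry → 0x0F55
  0x0F55 + 0xBB4B = 0x0CAA0
  0xCAA0 + 0x220F = 0x0ECAF
One's-complement sum = 0xECAF.
Checksum = ~0xECAF & 0xFFFF = 0x1350.

1350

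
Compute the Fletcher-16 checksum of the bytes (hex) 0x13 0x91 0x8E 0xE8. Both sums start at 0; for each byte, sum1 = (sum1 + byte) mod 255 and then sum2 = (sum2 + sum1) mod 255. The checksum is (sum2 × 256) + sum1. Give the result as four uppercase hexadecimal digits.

071C

Running sums (mod 255):
  after byte 0 (0x13): sum1=19, sum2=19
  after byte 1 (0x91): sum1=164, sum2=183
  after byte 2 (0x8E): sum1=51, sum2=234
  after byte 3 (0xE8): sum1=28, sum2=7
Checksum = sum2·256 + sum1 = 7·256 + 28 = 1820 = 0x071C.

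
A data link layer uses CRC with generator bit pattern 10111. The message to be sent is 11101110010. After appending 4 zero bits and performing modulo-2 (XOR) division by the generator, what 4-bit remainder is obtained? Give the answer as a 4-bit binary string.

Append 4 zeros: 111011100100000. Divide by 10111 (XOR where the leading bit is 1):
  pos 0: 11101 XOR 10111 = 01010
  pos 1: 10101 XOR 10111 = 00010
  pos 4: 10100 XOR 10111 = 00011
  pos 7: 11100 XOR 10111 = 01011
  pos 8: 10110 XOR 10111 = 00001
Remainder (last 4 bits) = 0100. This is the CRC / FCS.

0100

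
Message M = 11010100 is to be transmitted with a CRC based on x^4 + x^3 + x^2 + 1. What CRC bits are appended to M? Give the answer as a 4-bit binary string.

Append 4 zeros: 110101000000. Divide by 11101 (XOR where the leading bit is 1):
  pos 0: 11010 XOR 11101 = 00111
  pos 2: 11110 XOR 11101 = 00011
  pos 5: 11000 XOR 11101 = 00101
  pos 7: 10100 XOR 11101 = 01001
Remainder (last 4 bits) = 1001. This is the CRC / FCS.

1001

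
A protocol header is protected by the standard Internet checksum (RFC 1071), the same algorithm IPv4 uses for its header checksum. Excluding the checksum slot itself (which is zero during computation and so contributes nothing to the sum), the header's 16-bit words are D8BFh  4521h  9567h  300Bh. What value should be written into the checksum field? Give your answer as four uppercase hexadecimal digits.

One's-complement addition (fold any carry out of bit 15 back into bit 0):
  0xD8BF + 0x4521 = 0x11DE0 → wrap carry → 0x1DE1
  0x1DE1 + 0x9567 = 0x0B348
  0xB348 + 0x300B = 0x0E353
One's-complement sum = 0xE353.
Checksum = ~0xE353 & 0xFFFF = 0x1CAC.

1CAC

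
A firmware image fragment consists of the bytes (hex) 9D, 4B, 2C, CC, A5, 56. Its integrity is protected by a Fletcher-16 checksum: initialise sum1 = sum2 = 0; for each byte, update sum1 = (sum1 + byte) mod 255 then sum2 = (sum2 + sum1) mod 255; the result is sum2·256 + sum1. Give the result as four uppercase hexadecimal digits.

Running sums (mod 255):
  after byte 0 (9D): sum1=157, sum2=157
  after byte 1 (4B): sum1=232, sum2=134
  after byte 2 (2C): sum1=21, sum2=155
  after byte 3 (CC): sum1=225, sum2=125
  after byte 4 (A5): sum1=135, sum2=5
  after byte 5 (56): sum1=221, sum2=226
Checksum = sum2·256 + sum1 = 226·256 + 221 = 58077 = 0xE2DD.

E2DD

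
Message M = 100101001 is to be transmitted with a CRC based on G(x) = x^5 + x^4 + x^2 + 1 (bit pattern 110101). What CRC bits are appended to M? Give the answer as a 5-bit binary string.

01001

Append 5 zeros: 10010100100000. Divide by 110101 (XOR where the leading bit is 1):
  pos 0: 100101 XOR 110101 = 010000
  pos 1: 100000 XOR 110101 = 010101
  pos 2: 101010 XOR 110101 = 011111
  pos 3: 111111 XOR 110101 = 001010
  pos 5: 101000 XOR 110101 = 011101
  pos 6: 111010 XOR 110101 = 001111
  pos 8: 111100 XOR 110101 = 001001
Remainder (last 5 bits) = 01001. This is the CRC / FCS.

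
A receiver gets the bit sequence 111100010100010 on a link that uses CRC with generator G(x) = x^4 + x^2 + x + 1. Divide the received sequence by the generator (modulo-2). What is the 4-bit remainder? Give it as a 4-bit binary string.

Modulo-2 division of 111100010100010 by 10111:
  pos 0: 11110 XOR 10111 = 01001
  pos 1: 10010 XOR 10111 = 00101
  pos 3: 10101 XOR 10111 = 00010
  pos 6: 10010 XOR 10111 = 00101
  pos 8: 10100 XOR 10111 = 00011
Remainder = 1110 (nonzero — an error is detected).

1110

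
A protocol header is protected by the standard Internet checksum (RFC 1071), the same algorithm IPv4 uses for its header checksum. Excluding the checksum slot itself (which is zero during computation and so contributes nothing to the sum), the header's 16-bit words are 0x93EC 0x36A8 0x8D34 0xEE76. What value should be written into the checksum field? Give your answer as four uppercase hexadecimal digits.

One's-complement addition (fold any carry out of bit 15 back into bit 0):
  0x93EC + 0x36A8 = 0x0CA94
  0xCA94 + 0x8D34 = 0x157C8 → wrap carry → 0x57C9
  0x57C9 + 0xEE76 = 0x1463F → wrap carry → 0x4640
One's-complement sum = 0x4640.
Checksum = ~0x4640 & 0xFFFF = 0xB9BF.

B9BF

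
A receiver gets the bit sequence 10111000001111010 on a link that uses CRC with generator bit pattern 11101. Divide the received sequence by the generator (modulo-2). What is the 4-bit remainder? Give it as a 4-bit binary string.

Modulo-2 division of 10111000001111010 by 11101:
  pos 0: 10111 XOR 11101 = 01010
  pos 1: 10100 XOR 11101 = 01001
  pos 2: 10010 XOR 11101 = 01111
  pos 3: 11110 XOR 11101 = 00011
  pos 6: 11001 XOR 11101 = 00100
  pos 8: 10011 XOR 11101 = 01110
  pos 9: 11101 XOR 11101 = 00000
Remainder = 0010 (nonzero — an error is detected).

0010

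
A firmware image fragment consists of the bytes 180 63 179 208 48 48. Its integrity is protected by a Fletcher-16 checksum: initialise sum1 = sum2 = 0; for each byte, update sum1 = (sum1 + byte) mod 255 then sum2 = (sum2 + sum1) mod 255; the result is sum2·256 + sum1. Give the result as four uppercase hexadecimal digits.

4AD8

Running sums (mod 255):
  after byte 0 (180): sum1=180, sum2=180
  after byte 1 (63): sum1=243, sum2=168
  after byte 2 (179): sum1=167, sum2=80
  after byte 3 (208): sum1=120, sum2=200
  after byte 4 (48): sum1=168, sum2=113
  after byte 5 (48): sum1=216, sum2=74
Checksum = sum2·256 + sum1 = 74·256 + 216 = 19160 = 0x4AD8.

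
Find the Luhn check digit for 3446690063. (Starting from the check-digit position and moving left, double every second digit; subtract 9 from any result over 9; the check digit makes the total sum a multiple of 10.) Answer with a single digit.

Partial digits right→left: 3 6 0 0 9 6 6 4 4 3
Double every second digit counting from the check-digit position (so the 1st, 3rd, 5th, ... of the partial from the right).
  doubled (with −9 where >9): 6 0 9 3 8 → sum 26
  kept as-is: 6 0 6 4 3 → sum 19
Total = 26 + 19 = 45.
Check digit = (10 − (45 mod 10)) mod 10 = 5.

5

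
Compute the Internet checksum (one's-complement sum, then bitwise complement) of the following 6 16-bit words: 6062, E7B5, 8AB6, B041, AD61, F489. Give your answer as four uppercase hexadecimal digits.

One's-complement addition (fold any carry out of bit 15 back into bit 0):
  0x6062 + 0xE7B5 = 0x14817 → wrap carry → 0x4818
  0x4818 + 0x8AB6 = 0x0D2CE
  0xD2CE + 0xB041 = 0x1830F → wrap carry → 0x8310
  0x8310 + 0xAD61 = 0x13071 → wrap carry → 0x3072
  0x3072 + 0xF489 = 0x124FB → wrap carry → 0x24FC
One's-complement sum = 0x24FC.
Checksum = ~0x24FC & 0xFFFF = 0xDB03.

DB03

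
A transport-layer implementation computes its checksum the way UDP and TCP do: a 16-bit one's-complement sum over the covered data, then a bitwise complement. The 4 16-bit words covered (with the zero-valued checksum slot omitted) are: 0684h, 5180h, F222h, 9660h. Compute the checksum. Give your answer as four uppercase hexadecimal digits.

One's-complement addition (fold any carry out of bit 15 back into bit 0):
  0x0684 + 0x5180 = 0x05804
  0x5804 + 0xF222 = 0x14A26 → wrap carry → 0x4A27
  0x4A27 + 0x9660 = 0x0E087
One's-complement sum = 0xE087.
Checksum = ~0xE087 & 0xFFFF = 0x1F78.

1F78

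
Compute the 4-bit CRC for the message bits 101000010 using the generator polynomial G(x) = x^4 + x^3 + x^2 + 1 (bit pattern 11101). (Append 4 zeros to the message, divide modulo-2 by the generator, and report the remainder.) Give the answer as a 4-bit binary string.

1000

Append 4 zeros: 1010000100000. Divide by 11101 (XOR where the leading bit is 1):
  pos 0: 10100 XOR 11101 = 01001
  pos 1: 10010 XOR 11101 = 01111
  pos 2: 11110 XOR 11101 = 00011
  pos 5: 11100 XOR 11101 = 00001
Remainder (last 4 bits) = 1000. This is the CRC / FCS.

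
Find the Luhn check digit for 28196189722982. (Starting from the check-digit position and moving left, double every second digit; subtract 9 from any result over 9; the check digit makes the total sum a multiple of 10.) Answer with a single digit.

Partial digits right→left: 2 8 9 2 2 7 9 8 1 6 9 1 8 2
Double every second digit counting from the check-digit position (so the 1st, 3rd, 5th, ... of the partial from the right).
  doubled (with −9 where >9): 4 9 4 9 2 9 7 → sum 44
  kept as-is: 8 2 7 8 6 1 2 → sum 34
Total = 44 + 34 = 78.
Check digit = (10 − (78 mod 10)) mod 10 = 2.

2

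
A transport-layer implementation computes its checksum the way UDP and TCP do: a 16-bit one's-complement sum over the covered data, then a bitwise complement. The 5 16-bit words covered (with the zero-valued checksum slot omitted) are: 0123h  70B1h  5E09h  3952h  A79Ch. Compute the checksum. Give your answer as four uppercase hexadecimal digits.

4F33

One's-complement addition (fold any carry out of bit 15 back into bit 0):
  0x0123 + 0x70B1 = 0x071D4
  0x71D4 + 0x5E09 = 0x0CFDD
  0xCFDD + 0x3952 = 0x1092F → wrap carry → 0x0930
  0x0930 + 0xA79C = 0x0B0CC
One's-complement sum = 0xB0CC.
Checksum = ~0xB0CC & 0xFFFF = 0x4F33.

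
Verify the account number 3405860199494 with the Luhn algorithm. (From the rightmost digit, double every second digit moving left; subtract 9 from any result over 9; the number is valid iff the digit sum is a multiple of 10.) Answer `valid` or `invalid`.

From the right, keep odd positions and double even positions (subtract 9 from any doubled value over 9):
  doubled (positions 2,4,...): 9 9 2 3 1 8 → sum 32
  kept (positions 1,3,...): 4 4 9 0 8 0 3 → sum 28
Total = 60.
60 mod 10 = 0, so the number is valid.

valid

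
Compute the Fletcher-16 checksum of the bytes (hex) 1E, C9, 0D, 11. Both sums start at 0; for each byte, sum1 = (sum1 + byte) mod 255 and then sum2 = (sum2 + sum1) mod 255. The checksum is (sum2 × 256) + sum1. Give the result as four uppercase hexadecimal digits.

Running sums (mod 255):
  after byte 0 (1E): sum1=30, sum2=30
  after byte 1 (C9): sum1=231, sum2=6
  after byte 2 (0D): sum1=244, sum2=250
  after byte 3 (11): sum1=6, sum2=1
Checksum = sum2·256 + sum1 = 1·256 + 6 = 262 = 0x0106.

0106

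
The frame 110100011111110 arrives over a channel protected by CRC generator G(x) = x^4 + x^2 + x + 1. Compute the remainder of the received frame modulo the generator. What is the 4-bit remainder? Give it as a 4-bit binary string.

Modulo-2 division of 110100011111110 by 10111:
  pos 0: 11010 XOR 10111 = 01101
  pos 1: 11010 XOR 10111 = 01101
  pos 2: 11010 XOR 10111 = 01101
  pos 3: 11011 XOR 10111 = 01100
  pos 4: 11001 XOR 10111 = 01110
  pos 5: 11101 XOR 10111 = 01010
  pos 6: 10101 XOR 10111 = 00010
  pos 9: 10111 XOR 10111 = 00000
Remainder = 0000 (zero — the frame passes the CRC check).

0000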